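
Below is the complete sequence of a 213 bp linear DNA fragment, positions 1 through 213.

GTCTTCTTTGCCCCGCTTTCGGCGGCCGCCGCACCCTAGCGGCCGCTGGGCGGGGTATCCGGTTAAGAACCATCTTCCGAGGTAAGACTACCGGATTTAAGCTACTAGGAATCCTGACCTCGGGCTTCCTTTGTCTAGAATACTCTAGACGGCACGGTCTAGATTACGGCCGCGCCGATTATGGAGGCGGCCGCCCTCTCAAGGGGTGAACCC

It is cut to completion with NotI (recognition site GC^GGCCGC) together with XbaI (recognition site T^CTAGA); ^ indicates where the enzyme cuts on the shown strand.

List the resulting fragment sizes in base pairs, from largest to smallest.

94, 30, 25, 23, 17, 14, 10 bp

NotI sites (GCGGCCGC) start at positions 22, 39, 187.
NotI cuts after base 2 of each site, so after positions 23, 40, 188.
XbaI sites (TCTAGA) start at positions 134, 144, 158.
XbaI cuts after the first base of each site, so after positions 134, 144, 158.
Combined cut positions: 23, 40, 134, 144, 158, 188.
Linear molecule, 6 cuts → 7 fragments:
  1–23 → 23 bp
  24–40 → 17 bp
  41–134 → 94 bp
  135–144 → 10 bp
  145–158 → 14 bp
  159–188 → 30 bp
  189–213 → 25 bp
Sorted largest to smallest: 94, 30, 25, 23, 17, 14, 10 bp.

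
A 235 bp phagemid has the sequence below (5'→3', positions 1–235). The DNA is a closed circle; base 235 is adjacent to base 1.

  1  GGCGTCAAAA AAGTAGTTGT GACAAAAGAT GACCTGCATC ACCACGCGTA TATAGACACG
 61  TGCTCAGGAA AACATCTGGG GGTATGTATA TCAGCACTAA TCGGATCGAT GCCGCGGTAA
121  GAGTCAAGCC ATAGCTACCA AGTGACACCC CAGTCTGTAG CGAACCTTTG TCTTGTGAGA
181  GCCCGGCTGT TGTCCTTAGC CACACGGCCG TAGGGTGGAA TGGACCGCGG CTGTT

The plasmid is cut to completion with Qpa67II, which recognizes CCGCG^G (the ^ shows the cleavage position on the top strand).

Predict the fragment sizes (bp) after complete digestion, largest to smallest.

Qpa67II sites (CCGCGG) start at positions 112, 225.
Qpa67II cuts after base 5 of each site (before the last base), so after positions 116, 229.
Circular molecule, 2 cuts → 2 fragments:
  117–229 → 113 bp
  230–235 then 1–116 → 6 + 116 = 122 bp
Sorted largest to smallest: 122, 113 bp.

122, 113 bp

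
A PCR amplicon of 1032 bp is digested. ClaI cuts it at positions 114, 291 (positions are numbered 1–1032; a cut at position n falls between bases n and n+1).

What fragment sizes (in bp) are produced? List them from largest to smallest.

741, 177, 114 bp

Linear molecule, 2 cuts → 3 fragments:
  114 − 0 = 114 bp
  291 − 114 = 177 bp
  1032 − 291 = 741 bp
Sorted largest to smallest: 741, 177, 114 bp.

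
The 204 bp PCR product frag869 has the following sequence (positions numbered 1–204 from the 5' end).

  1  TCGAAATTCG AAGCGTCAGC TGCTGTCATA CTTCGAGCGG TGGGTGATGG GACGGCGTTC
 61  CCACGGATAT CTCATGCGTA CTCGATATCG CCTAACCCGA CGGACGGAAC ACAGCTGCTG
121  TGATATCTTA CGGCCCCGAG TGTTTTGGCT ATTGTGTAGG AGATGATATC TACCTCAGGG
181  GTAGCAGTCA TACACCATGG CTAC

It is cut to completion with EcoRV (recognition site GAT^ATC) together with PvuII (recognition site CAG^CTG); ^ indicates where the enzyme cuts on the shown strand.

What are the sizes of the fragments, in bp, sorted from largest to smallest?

EcoRV sites (GATATC) start at positions 66, 84, 122, 165.
EcoRV cuts after base 3 of each site, so after positions 68, 86, 124, 167.
PvuII sites (CAGCTG) start at positions 17, 112.
PvuII cuts after base 3 of each site, so after positions 19, 114.
Combined cut positions: 19, 68, 86, 114, 124, 167.
Linear molecule, 6 cuts → 7 fragments:
  1–19 → 19 bp
  20–68 → 49 bp
  69–86 → 18 bp
  87–114 → 28 bp
  115–124 → 10 bp
  125–167 → 43 bp
  168–204 → 37 bp
Sorted largest to smallest: 49, 43, 37, 28, 19, 18, 10 bp.

49, 43, 37, 28, 19, 18, 10 bp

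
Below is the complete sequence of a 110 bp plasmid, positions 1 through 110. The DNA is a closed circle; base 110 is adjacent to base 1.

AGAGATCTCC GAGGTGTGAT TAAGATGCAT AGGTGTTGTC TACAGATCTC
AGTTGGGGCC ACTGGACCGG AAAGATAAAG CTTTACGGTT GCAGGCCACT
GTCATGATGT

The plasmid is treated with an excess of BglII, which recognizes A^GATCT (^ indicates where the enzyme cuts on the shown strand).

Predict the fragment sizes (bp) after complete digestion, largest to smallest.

BglII sites (AGATCT) start at positions 3, 44.
BglII cuts after the first base of each site, so after positions 3, 44.
Circular molecule, 2 cuts → 2 fragments:
  4–44 → 41 bp
  45–110 then 1–3 → 66 + 3 = 69 bp
Sorted largest to smallest: 69, 41 bp.

69, 41 bp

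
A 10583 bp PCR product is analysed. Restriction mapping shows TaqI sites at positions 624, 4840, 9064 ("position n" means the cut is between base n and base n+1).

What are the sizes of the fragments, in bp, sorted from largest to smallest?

Linear molecule, 3 cuts → 4 fragments:
  624 − 0 = 624 bp
  4840 − 624 = 4216 bp
  9064 − 4840 = 4224 bp
  10583 − 9064 = 1519 bp
Sorted largest to smallest: 4224, 4216, 1519, 624 bp.

4224, 4216, 1519, 624 bp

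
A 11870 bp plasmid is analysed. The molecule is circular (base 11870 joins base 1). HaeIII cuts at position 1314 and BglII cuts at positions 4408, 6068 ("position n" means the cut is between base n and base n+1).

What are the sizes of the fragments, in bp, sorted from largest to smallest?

Combined cut positions (sorted): 1314, 4408, 6068.
Circular molecule, 3 cuts → 3 fragments:
  4408 − 1314 = 3094 bp
  6068 − 4408 = 1660 bp
  wrap: 11870 − 6068 + 1314 = 7116 bp
Sorted largest to smallest: 7116, 3094, 1660 bp.

7116, 3094, 1660 bp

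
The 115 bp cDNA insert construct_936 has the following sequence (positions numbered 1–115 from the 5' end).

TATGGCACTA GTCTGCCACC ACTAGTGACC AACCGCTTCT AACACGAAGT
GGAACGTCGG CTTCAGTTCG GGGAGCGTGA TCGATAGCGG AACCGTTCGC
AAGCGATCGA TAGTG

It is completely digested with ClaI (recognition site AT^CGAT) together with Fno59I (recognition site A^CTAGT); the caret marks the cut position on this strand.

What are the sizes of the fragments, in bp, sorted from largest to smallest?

ClaI sites (ATCGAT) start at positions 80, 106.
ClaI cuts after base 2 of each site, so after positions 81, 107.
Fno59I sites (ACTAGT) start at positions 7, 21.
Fno59I cuts after the first base of each site, so after positions 7, 21.
Combined cut positions: 7, 21, 81, 107.
Linear molecule, 4 cuts → 5 fragments:
  1–7 → 7 bp
  8–21 → 14 bp
  22–81 → 60 bp
  82–107 → 26 bp
  108–115 → 8 bp
Sorted largest to smallest: 60, 26, 14, 8, 7 bp.

60, 26, 14, 8, 7 bp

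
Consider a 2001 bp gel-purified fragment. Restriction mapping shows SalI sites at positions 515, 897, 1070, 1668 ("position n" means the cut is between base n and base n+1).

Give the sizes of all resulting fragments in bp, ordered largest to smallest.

Linear molecule, 4 cuts → 5 fragments:
  515 − 0 = 515 bp
  897 − 515 = 382 bp
  1070 − 897 = 173 bp
  1668 − 1070 = 598 bp
  2001 − 1668 = 333 bp
Sorted largest to smallest: 598, 515, 382, 333, 173 bp.

598, 515, 382, 333, 173 bp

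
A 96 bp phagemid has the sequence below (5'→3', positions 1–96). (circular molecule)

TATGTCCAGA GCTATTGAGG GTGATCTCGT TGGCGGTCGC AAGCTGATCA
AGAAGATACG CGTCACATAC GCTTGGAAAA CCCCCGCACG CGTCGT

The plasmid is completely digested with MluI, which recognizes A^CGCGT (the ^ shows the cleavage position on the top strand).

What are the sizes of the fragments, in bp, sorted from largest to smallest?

66, 30 bp

MluI sites (ACGCGT) start at positions 58, 88.
MluI cuts after the first base of each site, so after positions 58, 88.
Circular molecule, 2 cuts → 2 fragments:
  59–88 → 30 bp
  89–96 then 1–58 → 8 + 58 = 66 bp
Sorted largest to smallest: 66, 30 bp.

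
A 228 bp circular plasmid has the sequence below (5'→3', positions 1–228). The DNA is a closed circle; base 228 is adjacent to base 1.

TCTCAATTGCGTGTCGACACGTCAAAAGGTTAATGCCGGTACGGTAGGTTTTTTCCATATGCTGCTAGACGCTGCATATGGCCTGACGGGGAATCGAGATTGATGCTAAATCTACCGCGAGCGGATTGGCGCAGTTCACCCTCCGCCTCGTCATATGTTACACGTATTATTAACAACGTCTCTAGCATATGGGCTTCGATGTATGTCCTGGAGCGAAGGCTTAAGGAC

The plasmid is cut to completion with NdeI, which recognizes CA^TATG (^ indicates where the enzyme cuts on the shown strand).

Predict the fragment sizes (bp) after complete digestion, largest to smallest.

NdeI sites (CATATG) start at positions 56, 75, 152, 186.
NdeI cuts after base 2 of each site, so after positions 57, 76, 153, 187.
Circular molecule, 4 cuts → 4 fragments:
  58–76 → 19 bp
  77–153 → 77 bp
  154–187 → 34 bp
  188–228 then 1–57 → 41 + 57 = 98 bp
Sorted largest to smallest: 98, 77, 34, 19 bp.

98, 77, 34, 19 bp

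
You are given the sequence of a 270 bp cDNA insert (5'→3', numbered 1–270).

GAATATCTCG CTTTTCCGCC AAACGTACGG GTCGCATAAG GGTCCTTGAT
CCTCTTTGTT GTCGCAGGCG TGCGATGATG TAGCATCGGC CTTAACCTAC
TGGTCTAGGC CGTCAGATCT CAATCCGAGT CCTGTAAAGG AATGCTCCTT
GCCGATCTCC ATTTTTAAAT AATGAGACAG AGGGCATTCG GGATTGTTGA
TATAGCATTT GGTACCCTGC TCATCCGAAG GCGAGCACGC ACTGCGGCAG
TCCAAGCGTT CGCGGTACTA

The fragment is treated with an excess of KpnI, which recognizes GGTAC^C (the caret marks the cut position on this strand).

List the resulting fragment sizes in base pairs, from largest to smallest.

The KpnI site (GGTACC) starts at position 211.
KpnI cuts after base 5 of each site (before the last base), so after position 215.
Linear molecule, 1 cut → 2 fragments:
  1–215 → 215 bp
  216–270 → 55 bp
Sorted largest to smallest: 215, 55 bp.

215, 55 bp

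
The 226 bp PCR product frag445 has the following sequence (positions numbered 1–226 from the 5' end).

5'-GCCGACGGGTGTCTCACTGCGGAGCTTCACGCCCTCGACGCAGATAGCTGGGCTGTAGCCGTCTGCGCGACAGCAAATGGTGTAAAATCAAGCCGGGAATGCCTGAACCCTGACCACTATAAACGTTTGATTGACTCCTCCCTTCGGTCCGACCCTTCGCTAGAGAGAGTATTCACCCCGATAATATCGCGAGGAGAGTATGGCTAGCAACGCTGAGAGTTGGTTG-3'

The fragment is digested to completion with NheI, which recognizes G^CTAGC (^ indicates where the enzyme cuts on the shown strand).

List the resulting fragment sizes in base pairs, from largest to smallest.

203, 23 bp

The NheI site (GCTAGC) starts at position 203.
NheI cuts after the first base of each site, so after position 203.
Linear molecule, 1 cut → 2 fragments:
  1–203 → 203 bp
  204–226 → 23 bp
Sorted largest to smallest: 203, 23 bp.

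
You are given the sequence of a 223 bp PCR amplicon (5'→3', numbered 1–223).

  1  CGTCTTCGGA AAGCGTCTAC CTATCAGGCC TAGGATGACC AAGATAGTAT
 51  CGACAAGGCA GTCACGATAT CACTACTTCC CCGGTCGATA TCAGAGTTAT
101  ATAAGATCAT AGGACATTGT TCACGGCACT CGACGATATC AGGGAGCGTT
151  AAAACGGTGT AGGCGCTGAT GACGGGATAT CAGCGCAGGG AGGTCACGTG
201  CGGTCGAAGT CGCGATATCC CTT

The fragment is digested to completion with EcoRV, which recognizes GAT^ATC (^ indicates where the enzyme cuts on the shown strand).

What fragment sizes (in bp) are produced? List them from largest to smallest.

EcoRV sites (GATATC) start at positions 66, 87, 135, 176, 214.
EcoRV cuts after base 3 of each site, so after positions 68, 89, 137, 178, 216.
Linear molecule, 5 cuts → 6 fragments:
  1–68 → 68 bp
  69–89 → 21 bp
  90–137 → 48 bp
  138–178 → 41 bp
  179–216 → 38 bp
  217–223 → 7 bp
Sorted largest to smallest: 68, 48, 41, 38, 21, 7 bp.

68, 48, 41, 38, 21, 7 bp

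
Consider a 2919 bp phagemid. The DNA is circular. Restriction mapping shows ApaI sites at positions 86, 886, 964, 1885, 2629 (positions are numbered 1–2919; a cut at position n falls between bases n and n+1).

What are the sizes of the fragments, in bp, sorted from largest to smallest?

921, 800, 744, 376, 78 bp

Circular molecule, 5 cuts → 5 fragments:
  886 − 86 = 800 bp
  964 − 886 = 78 bp
  1885 − 964 = 921 bp
  2629 − 1885 = 744 bp
  wrap: 2919 − 2629 + 86 = 376 bp
Sorted largest to smallest: 921, 800, 744, 376, 78 bp.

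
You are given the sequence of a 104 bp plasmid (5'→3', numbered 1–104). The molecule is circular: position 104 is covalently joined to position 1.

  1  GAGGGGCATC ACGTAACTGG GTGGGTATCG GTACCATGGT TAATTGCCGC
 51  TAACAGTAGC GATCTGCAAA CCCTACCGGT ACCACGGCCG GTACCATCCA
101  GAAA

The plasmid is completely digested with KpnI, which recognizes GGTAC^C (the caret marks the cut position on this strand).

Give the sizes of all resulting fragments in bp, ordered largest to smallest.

48, 44, 12 bp

KpnI sites (GGTACC) start at positions 30, 78, 90.
KpnI cuts after base 5 of each site (before the last base), so after positions 34, 82, 94.
Circular molecule, 3 cuts → 3 fragments:
  35–82 → 48 bp
  83–94 → 12 bp
  95–104 then 1–34 → 10 + 34 = 44 bp
Sorted largest to smallest: 48, 44, 12 bp.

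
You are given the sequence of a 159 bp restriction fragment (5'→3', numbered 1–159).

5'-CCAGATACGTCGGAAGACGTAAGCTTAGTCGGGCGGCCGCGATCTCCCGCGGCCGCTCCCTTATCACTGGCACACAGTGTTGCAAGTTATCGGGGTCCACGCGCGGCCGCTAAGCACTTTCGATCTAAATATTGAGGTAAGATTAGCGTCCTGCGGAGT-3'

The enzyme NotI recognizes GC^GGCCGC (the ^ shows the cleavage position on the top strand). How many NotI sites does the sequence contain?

GCGGCCGC occurs starting at positions 33, 49, 103.
NotI cuts at 3 sites.

3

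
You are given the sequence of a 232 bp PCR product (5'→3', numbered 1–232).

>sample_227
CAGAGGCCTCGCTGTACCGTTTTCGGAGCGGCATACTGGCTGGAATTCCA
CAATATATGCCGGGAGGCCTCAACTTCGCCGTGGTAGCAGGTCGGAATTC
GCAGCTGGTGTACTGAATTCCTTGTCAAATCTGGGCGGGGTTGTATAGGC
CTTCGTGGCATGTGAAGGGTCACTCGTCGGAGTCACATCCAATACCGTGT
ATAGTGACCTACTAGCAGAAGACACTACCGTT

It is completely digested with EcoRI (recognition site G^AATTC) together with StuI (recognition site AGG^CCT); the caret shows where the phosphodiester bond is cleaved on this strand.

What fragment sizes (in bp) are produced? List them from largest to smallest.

EcoRI sites (GAATTC) start at positions 43, 95, 115.
EcoRI cuts after the first base of each site, so after positions 43, 95, 115.
StuI sites (AGGCCT) start at positions 4, 65, 147.
StuI cuts after base 3 of each site, so after positions 6, 67, 149.
Combined cut positions: 6, 43, 67, 95, 115, 149.
Linear molecule, 6 cuts → 7 fragments:
  1–6 → 6 bp
  7–43 → 37 bp
  44–67 → 24 bp
  68–95 → 28 bp
  96–115 → 20 bp
  116–149 → 34 bp
  150–232 → 83 bp
Sorted largest to smallest: 83, 37, 34, 28, 24, 20, 6 bp.

83, 37, 34, 28, 24, 20, 6 bp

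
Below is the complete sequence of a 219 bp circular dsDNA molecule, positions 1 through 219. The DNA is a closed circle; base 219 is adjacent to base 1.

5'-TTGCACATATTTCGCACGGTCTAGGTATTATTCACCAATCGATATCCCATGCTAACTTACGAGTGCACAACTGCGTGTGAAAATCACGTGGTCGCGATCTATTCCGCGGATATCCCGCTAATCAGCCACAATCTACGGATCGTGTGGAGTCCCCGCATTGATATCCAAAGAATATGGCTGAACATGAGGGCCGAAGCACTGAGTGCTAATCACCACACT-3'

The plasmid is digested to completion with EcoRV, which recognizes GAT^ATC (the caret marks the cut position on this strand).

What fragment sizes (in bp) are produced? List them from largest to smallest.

EcoRV sites (GATATC) start at positions 41, 109, 160.
EcoRV cuts after base 3 of each site, so after positions 43, 111, 162.
Circular molecule, 3 cuts → 3 fragments:
  44–111 → 68 bp
  112–162 → 51 bp
  163–219 then 1–43 → 57 + 43 = 100 bp
Sorted largest to smallest: 100, 68, 51 bp.

100, 68, 51 bp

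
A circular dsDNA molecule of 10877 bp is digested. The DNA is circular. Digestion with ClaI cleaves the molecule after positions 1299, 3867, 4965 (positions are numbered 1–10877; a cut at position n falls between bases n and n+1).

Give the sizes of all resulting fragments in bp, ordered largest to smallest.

Circular molecule, 3 cuts → 3 fragments:
  3867 − 1299 = 2568 bp
  4965 − 3867 = 1098 bp
  wrap: 10877 − 4965 + 1299 = 7211 bp
Sorted largest to smallest: 7211, 2568, 1098 bp.

7211, 2568, 1098 bp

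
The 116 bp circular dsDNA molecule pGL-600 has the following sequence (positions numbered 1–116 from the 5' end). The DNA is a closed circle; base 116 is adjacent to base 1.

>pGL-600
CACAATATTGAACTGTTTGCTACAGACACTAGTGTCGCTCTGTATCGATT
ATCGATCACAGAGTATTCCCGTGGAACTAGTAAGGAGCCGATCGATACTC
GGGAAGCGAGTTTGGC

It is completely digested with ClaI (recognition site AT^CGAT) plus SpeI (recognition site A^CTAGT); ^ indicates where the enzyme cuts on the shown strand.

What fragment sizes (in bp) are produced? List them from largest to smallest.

52, 24, 17, 16, 7 bp

ClaI sites (ATCGAT) start at positions 44, 51, 91.
ClaI cuts after base 2 of each site, so after positions 45, 52, 92.
SpeI sites (ACTAGT) start at positions 28, 76.
SpeI cuts after the first base of each site, so after positions 28, 76.
Combined cut positions: 28, 45, 52, 76, 92.
Circular molecule, 5 cuts → 5 fragments:
  29–45 → 17 bp
  46–52 → 7 bp
  53–76 → 24 bp
  77–92 → 16 bp
  93–116 then 1–28 → 24 + 28 = 52 bp
Sorted largest to smallest: 52, 24, 17, 16, 7 bp.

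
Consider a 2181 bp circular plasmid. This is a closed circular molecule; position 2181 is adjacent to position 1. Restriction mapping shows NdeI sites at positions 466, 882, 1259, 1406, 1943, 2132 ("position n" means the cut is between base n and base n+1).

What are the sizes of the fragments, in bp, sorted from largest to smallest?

Circular molecule, 6 cuts → 6 fragments:
  882 − 466 = 416 bp
  1259 − 882 = 377 bp
  1406 − 1259 = 147 bp
  1943 − 1406 = 537 bp
  2132 − 1943 = 189 bp
  wrap: 2181 − 2132 + 466 = 515 bp
Sorted largest to smallest: 537, 515, 416, 377, 189, 147 bp.

537, 515, 416, 377, 189, 147 bp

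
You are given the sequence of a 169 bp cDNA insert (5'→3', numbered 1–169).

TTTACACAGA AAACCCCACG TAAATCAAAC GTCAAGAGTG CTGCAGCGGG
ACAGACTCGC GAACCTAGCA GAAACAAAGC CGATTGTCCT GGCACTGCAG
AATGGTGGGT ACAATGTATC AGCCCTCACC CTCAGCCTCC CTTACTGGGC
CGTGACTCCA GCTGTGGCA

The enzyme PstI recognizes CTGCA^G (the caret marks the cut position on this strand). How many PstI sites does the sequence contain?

2

CTGCAG occurs starting at positions 41, 95.
PstI cuts at 2 sites.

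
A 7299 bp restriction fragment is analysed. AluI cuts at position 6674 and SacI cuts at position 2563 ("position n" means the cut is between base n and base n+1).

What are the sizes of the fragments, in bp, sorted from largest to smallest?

Combined cut positions (sorted): 2563, 6674.
Linear molecule, 2 cuts → 3 fragments:
  2563 − 0 = 2563 bp
  6674 − 2563 = 4111 bp
  7299 − 6674 = 625 bp
Sorted largest to smallest: 4111, 2563, 625 bp.

4111, 2563, 625 bp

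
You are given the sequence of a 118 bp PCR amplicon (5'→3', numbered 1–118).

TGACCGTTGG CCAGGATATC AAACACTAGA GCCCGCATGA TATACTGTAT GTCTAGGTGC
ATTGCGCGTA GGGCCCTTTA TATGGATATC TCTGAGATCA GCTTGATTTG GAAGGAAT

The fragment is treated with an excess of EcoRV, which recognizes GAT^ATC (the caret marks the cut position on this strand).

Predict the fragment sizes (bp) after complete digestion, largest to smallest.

EcoRV sites (GATATC) start at positions 15, 85.
EcoRV cuts after base 3 of each site, so after positions 17, 87.
Linear molecule, 2 cuts → 3 fragments:
  1–17 → 17 bp
  18–87 → 70 bp
  88–118 → 31 bp
Sorted largest to smallest: 70, 31, 17 bp.

70, 31, 17 bp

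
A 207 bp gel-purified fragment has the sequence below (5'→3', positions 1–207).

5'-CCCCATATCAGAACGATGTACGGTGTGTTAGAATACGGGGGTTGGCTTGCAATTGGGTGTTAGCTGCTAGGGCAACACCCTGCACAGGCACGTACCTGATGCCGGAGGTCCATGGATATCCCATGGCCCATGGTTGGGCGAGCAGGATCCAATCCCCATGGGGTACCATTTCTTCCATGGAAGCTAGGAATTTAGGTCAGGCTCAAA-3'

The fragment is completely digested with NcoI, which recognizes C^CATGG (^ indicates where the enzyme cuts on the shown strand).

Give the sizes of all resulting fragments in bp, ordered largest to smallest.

NcoI sites (CCATGG) start at positions 110, 121, 128, 156, 175.
NcoI cuts after the first base of each site, so after positions 110, 121, 128, 156, 175.
Linear molecule, 5 cuts → 6 fragments:
  1–110 → 110 bp
  111–121 → 11 bp
  122–128 → 7 bp
  129–156 → 28 bp
  157–175 → 19 bp
  176–207 → 32 bp
Sorted largest to smallest: 110, 32, 28, 19, 11, 7 bp.

110, 32, 28, 19, 11, 7 bp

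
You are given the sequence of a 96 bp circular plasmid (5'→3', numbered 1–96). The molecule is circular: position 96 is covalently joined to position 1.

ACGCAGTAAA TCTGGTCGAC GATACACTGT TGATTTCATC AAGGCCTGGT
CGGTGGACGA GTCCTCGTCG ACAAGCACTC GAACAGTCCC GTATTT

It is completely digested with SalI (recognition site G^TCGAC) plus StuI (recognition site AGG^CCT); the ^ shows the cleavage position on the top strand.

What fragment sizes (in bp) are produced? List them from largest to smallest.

44, 29, 23 bp

SalI sites (GTCGAC) start at positions 15, 67.
SalI cuts after the first base of each site, so after positions 15, 67.
The StuI site (AGGCCT) starts at position 42.
StuI cuts after base 3 of each site, so after position 44.
Combined cut positions: 15, 44, 67.
Circular molecule, 3 cuts → 3 fragments:
  16–44 → 29 bp
  45–67 → 23 bp
  68–96 then 1–15 → 29 + 15 = 44 bp
Sorted largest to smallest: 44, 29, 23 bp.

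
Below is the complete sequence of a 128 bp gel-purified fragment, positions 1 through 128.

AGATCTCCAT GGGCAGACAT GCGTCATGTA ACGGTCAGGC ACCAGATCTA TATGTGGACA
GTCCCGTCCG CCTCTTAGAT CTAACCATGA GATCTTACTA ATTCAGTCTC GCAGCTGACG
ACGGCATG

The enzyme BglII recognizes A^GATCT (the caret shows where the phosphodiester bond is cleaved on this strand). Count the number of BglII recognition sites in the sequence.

AGATCT occurs starting at positions 1, 44, 77, 90.
BglII cuts at 4 sites.

4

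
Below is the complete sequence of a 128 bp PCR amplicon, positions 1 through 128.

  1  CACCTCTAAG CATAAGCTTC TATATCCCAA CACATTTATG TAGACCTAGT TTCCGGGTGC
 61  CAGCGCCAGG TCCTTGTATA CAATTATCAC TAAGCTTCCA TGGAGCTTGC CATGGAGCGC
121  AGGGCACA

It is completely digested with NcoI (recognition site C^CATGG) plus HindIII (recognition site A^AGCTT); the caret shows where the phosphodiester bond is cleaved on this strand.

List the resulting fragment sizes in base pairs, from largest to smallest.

78, 18, 14, 12, 6 bp

NcoI sites (CCATGG) start at positions 98, 110.
NcoI cuts after the first base of each site, so after positions 98, 110.
HindIII sites (AAGCTT) start at positions 14, 92.
HindIII cuts after the first base of each site, so after positions 14, 92.
Combined cut positions: 14, 92, 98, 110.
Linear molecule, 4 cuts → 5 fragments:
  1–14 → 14 bp
  15–92 → 78 bp
  93–98 → 6 bp
  99–110 → 12 bp
  111–128 → 18 bp
Sorted largest to smallest: 78, 18, 14, 12, 6 bp.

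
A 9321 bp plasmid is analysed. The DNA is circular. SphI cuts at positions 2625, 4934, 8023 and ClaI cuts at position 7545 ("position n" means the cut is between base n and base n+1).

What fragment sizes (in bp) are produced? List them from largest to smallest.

3923, 2611, 2309, 478 bp

Combined cut positions (sorted): 2625, 4934, 7545, 8023.
Circular molecule, 4 cuts → 4 fragments:
  4934 − 2625 = 2309 bp
  7545 − 4934 = 2611 bp
  8023 − 7545 = 478 bp
  wrap: 9321 − 8023 + 2625 = 3923 bp
Sorted largest to smallest: 3923, 2611, 2309, 478 bp.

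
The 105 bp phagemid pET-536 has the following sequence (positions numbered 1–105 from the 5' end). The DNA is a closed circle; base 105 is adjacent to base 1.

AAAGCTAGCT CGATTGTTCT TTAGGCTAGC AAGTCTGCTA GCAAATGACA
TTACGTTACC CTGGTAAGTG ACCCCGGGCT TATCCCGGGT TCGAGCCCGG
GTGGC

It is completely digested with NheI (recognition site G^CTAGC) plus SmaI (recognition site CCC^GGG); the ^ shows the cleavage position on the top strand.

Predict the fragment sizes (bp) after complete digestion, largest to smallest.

38, 21, 12, 12, 11, 11 bp

NheI sites (GCTAGC) start at positions 4, 25, 37.
NheI cuts after the first base of each site, so after positions 4, 25, 37.
SmaI sites (CCCGGG) start at positions 73, 84, 96.
SmaI cuts after base 3 of each site, so after positions 75, 86, 98.
Combined cut positions: 4, 25, 37, 75, 86, 98.
Circular molecule, 6 cuts → 6 fragments:
  5–25 → 21 bp
  26–37 → 12 bp
  38–75 → 38 bp
  76–86 → 11 bp
  87–98 → 12 bp
  99–105 then 1–4 → 7 + 4 = 11 bp
Sorted largest to smallest: 38, 21, 12, 12, 11, 11 bp.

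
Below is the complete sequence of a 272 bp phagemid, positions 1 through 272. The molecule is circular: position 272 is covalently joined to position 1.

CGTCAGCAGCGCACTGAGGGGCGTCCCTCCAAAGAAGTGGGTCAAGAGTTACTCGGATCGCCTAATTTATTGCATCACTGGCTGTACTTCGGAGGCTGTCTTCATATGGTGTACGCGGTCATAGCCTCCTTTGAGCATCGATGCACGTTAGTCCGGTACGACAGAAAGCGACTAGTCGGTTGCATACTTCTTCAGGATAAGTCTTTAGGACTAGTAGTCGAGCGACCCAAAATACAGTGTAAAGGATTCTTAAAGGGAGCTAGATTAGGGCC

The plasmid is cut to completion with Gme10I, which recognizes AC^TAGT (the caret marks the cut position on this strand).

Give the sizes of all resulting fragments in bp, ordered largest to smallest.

Gme10I sites (ACTAGT) start at positions 171, 210.
Gme10I cuts after base 2 of each site, so after positions 172, 211.
Circular molecule, 2 cuts → 2 fragments:
  173–211 → 39 bp
  212–272 then 1–172 → 61 + 172 = 233 bp
Sorted largest to smallest: 233, 39 bp.

233, 39 bp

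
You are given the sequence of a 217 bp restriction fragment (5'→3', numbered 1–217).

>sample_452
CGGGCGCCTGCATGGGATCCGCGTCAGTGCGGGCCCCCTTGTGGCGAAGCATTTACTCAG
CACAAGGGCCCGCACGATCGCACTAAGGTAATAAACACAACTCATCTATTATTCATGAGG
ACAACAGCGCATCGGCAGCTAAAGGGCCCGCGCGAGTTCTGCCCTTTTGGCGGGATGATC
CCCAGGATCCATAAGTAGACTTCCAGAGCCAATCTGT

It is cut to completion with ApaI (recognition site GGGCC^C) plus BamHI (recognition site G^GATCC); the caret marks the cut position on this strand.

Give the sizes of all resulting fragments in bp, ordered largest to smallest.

ApaI sites (GGGCCC) start at positions 31, 66, 144.
ApaI cuts after base 5 of each site (before the last base), so after positions 35, 70, 148.
BamHI sites (GGATCC) start at positions 15, 185.
BamHI cuts after the first base of each site, so after positions 15, 185.
Combined cut positions: 15, 35, 70, 148, 185.
Linear molecule, 5 cuts → 6 fragments:
  1–15 → 15 bp
  16–35 → 20 bp
  36–70 → 35 bp
  71–148 → 78 bp
  149–185 → 37 bp
  186–217 → 32 bp
Sorted largest to smallest: 78, 37, 35, 32, 20, 15 bp.

78, 37, 35, 32, 20, 15 bp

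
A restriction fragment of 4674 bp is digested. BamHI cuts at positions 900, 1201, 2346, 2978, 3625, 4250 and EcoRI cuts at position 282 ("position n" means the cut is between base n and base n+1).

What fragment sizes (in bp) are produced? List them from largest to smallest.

Combined cut positions (sorted): 282, 900, 1201, 2346, 2978, 3625, 4250.
Linear molecule, 7 cuts → 8 fragments:
  282 − 0 = 282 bp
  900 − 282 = 618 bp
  1201 − 900 = 301 bp
  2346 − 1201 = 1145 bp
  2978 − 2346 = 632 bp
  3625 − 2978 = 647 bp
  4250 − 3625 = 625 bp
  4674 − 4250 = 424 bp
Sorted largest to smallest: 1145, 647, 632, 625, 618, 424, 301, 282 bp.

1145, 647, 632, 625, 618, 424, 301, 282 bp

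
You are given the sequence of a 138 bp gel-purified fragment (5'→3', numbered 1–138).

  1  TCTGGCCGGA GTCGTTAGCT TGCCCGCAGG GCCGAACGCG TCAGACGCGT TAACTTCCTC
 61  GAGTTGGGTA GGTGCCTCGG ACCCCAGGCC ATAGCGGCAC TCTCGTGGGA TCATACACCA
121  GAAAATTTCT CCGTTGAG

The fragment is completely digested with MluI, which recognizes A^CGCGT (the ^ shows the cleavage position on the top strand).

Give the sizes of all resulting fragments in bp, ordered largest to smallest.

MluI sites (ACGCGT) start at positions 36, 45.
MluI cuts after the first base of each site, so after positions 36, 45.
Linear molecule, 2 cuts → 3 fragments:
  1–36 → 36 bp
  37–45 → 9 bp
  46–138 → 93 bp
Sorted largest to smallest: 93, 36, 9 bp.

93, 36, 9 bp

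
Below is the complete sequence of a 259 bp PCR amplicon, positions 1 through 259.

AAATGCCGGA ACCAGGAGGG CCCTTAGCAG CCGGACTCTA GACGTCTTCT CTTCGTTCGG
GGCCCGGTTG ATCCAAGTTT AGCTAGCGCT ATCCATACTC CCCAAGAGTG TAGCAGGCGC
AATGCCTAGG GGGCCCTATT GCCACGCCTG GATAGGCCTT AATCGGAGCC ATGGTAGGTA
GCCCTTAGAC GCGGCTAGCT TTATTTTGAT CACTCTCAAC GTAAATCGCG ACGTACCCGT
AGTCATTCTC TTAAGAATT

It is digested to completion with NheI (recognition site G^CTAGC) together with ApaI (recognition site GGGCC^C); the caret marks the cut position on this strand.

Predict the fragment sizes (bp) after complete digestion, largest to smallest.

NheI sites (GCTAGC) start at positions 82, 194.
NheI cuts after the first base of each site, so after positions 82, 194.
ApaI sites (GGGCCC) start at positions 18, 60, 131.
ApaI cuts after base 5 of each site (before the last base), so after positions 22, 64, 135.
Combined cut positions: 22, 64, 82, 135, 194.
Linear molecule, 5 cuts → 6 fragments:
  1–22 → 22 bp
  23–64 → 42 bp
  65–82 → 18 bp
  83–135 → 53 bp
  136–194 → 59 bp
  195–259 → 65 bp
Sorted largest to smallest: 65, 59, 53, 42, 22, 18 bp.

65, 59, 53, 42, 22, 18 bp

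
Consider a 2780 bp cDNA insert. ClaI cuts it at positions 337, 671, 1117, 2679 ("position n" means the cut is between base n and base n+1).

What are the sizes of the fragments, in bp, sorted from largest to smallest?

1562, 446, 337, 334, 101 bp

Linear molecule, 4 cuts → 5 fragments:
  337 − 0 = 337 bp
  671 − 337 = 334 bp
  1117 − 671 = 446 bp
  2679 − 1117 = 1562 bp
  2780 − 2679 = 101 bp
Sorted largest to smallest: 1562, 446, 337, 334, 101 bp.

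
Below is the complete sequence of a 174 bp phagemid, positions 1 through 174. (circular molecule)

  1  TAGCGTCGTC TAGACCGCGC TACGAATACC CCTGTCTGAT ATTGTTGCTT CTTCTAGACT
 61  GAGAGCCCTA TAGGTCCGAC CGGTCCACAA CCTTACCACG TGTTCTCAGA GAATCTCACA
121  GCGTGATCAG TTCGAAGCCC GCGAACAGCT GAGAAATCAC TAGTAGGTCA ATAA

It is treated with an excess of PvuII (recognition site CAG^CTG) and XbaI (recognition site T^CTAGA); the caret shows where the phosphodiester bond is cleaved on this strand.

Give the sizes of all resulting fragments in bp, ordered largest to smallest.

The PvuII site (CAGCTG) starts at position 146.
PvuII cuts after base 3 of each site, so after position 148.
XbaI sites (TCTAGA) start at positions 9, 53.
XbaI cuts after the first base of each site, so after positions 9, 53.
Combined cut positions: 9, 53, 148.
Circular molecule, 3 cuts → 3 fragments:
  10–53 → 44 bp
  54–148 → 95 bp
  149–174 then 1–9 → 26 + 9 = 35 bp
Sorted largest to smallest: 95, 44, 35 bp.

95, 44, 35 bp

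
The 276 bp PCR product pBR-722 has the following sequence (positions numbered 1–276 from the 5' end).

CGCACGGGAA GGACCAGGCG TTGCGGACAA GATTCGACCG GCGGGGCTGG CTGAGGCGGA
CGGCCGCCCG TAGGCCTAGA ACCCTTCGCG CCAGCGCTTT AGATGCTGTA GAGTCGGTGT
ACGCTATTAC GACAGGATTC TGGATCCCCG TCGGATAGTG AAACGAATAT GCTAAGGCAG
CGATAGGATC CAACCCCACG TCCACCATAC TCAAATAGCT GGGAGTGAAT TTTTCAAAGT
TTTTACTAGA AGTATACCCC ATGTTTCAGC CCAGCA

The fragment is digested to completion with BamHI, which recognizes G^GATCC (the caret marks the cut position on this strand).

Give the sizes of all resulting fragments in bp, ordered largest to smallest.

142, 90, 44 bp

BamHI sites (GGATCC) start at positions 142, 186.
BamHI cuts after the first base of each site, so after positions 142, 186.
Linear molecule, 2 cuts → 3 fragments:
  1–142 → 142 bp
  143–186 → 44 bp
  187–276 → 90 bp
Sorted largest to smallest: 142, 90, 44 bp.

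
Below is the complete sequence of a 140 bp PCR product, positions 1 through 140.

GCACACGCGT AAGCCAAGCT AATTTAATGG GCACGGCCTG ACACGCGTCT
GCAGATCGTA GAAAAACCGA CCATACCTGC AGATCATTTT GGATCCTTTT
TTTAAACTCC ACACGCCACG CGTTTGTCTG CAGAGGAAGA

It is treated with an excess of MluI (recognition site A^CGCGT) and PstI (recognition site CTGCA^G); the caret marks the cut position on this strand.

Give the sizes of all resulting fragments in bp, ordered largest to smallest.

38, 37, 28, 14, 10, 8, 5 bp

MluI sites (ACGCGT) start at positions 5, 43, 118.
MluI cuts after the first base of each site, so after positions 5, 43, 118.
PstI sites (CTGCAG) start at positions 49, 77, 128.
PstI cuts after base 5 of each site (before the last base), so after positions 53, 81, 132.
Combined cut positions: 5, 43, 53, 81, 118, 132.
Linear molecule, 6 cuts → 7 fragments:
  1–5 → 5 bp
  6–43 → 38 bp
  44–53 → 10 bp
  54–81 → 28 bp
  82–118 → 37 bp
  119–132 → 14 bp
  133–140 → 8 bp
Sorted largest to smallest: 38, 37, 28, 14, 10, 8, 5 bp.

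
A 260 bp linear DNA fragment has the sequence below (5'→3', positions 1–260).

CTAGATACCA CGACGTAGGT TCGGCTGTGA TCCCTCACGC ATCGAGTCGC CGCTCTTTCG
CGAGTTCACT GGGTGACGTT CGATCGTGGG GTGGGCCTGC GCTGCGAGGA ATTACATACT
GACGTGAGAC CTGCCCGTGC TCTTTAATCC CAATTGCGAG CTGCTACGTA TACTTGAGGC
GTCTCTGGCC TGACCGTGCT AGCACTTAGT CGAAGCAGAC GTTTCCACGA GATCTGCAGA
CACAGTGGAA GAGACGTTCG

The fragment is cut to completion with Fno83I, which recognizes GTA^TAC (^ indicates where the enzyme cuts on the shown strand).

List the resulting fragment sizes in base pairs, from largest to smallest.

170, 90 bp

The Fno83I site (GTATAC) starts at position 168.
Fno83I cuts after base 3 of each site, so after position 170.
Linear molecule, 1 cut → 2 fragments:
  1–170 → 170 bp
  171–260 → 90 bp
Sorted largest to smallest: 170, 90 bp.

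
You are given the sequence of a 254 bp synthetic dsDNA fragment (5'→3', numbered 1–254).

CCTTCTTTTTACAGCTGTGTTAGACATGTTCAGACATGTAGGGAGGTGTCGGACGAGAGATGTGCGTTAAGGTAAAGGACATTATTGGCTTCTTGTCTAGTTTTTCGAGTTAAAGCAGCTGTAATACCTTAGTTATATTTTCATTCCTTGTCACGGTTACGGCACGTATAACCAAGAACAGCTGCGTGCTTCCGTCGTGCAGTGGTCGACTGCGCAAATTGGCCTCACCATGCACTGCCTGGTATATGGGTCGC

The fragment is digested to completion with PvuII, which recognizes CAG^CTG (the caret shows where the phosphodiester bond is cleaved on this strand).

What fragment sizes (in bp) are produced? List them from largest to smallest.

PvuII sites (CAGCTG) start at positions 12, 116, 179.
PvuII cuts after base 3 of each site, so after positions 14, 118, 181.
Linear molecule, 3 cuts → 4 fragments:
  1–14 → 14 bp
  15–118 → 104 bp
  119–181 → 63 bp
  182–254 → 73 bp
Sorted largest to smallest: 104, 73, 63, 14 bp.

104, 73, 63, 14 bp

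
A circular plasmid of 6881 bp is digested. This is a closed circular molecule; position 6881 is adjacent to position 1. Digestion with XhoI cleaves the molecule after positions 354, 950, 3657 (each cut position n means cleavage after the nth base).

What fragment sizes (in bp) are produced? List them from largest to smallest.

3578, 2707, 596 bp

Circular molecule, 3 cuts → 3 fragments:
  950 − 354 = 596 bp
  3657 − 950 = 2707 bp
  wrap: 6881 − 3657 + 354 = 3578 bp
Sorted largest to smallest: 3578, 2707, 596 bp.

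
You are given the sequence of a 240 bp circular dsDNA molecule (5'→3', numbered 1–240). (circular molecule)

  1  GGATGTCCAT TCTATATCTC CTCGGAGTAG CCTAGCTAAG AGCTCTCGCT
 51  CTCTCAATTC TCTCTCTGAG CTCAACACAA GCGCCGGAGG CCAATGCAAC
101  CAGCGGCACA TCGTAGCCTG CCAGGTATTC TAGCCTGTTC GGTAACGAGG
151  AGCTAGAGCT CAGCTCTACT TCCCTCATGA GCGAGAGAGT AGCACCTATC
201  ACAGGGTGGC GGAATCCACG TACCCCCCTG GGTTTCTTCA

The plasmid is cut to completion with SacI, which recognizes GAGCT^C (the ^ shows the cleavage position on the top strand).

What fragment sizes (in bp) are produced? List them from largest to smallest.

SacI sites (GAGCTC) start at positions 40, 68, 156.
SacI cuts after base 5 of each site (before the last base), so after positions 44, 72, 160.
Circular molecule, 3 cuts → 3 fragments:
  45–72 → 28 bp
  73–160 → 88 bp
  161–240 then 1–44 → 80 + 44 = 124 bp
Sorted largest to smallest: 124, 88, 28 bp.

124, 88, 28 bp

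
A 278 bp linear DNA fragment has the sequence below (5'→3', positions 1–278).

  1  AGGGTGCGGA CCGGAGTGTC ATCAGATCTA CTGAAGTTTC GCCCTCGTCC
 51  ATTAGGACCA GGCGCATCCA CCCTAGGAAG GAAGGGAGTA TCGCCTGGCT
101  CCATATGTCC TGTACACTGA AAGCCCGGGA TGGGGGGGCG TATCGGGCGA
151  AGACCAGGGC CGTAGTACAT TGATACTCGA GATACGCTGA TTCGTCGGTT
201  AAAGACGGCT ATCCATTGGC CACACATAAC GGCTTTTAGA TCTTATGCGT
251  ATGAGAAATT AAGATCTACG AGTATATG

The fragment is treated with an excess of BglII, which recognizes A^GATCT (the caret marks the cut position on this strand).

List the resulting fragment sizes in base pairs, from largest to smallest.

BglII sites (AGATCT) start at positions 24, 238, 262.
BglII cuts after the first base of each site, so after positions 24, 238, 262.
Linear molecule, 3 cuts → 4 fragments:
  1–24 → 24 bp
  25–238 → 214 bp
  239–262 → 24 bp
  263–278 → 16 bp
Sorted largest to smallest: 214, 24, 24, 16 bp.

214, 24, 24, 16 bp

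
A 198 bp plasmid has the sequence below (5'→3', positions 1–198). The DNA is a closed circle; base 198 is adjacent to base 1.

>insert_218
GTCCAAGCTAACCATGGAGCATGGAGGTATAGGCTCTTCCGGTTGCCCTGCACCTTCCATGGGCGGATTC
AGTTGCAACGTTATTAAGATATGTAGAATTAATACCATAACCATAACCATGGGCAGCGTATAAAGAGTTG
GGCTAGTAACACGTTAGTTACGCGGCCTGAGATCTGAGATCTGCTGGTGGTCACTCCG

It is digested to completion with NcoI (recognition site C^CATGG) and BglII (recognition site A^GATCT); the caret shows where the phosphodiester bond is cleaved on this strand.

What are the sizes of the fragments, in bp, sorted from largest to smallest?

60, 53, 45, 33, 7 bp

NcoI sites (CCATGG) start at positions 12, 57, 117.
NcoI cuts after the first base of each site, so after positions 12, 57, 117.
BglII sites (AGATCT) start at positions 170, 177.
BglII cuts after the first base of each site, so after positions 170, 177.
Combined cut positions: 12, 57, 117, 170, 177.
Circular molecule, 5 cuts → 5 fragments:
  13–57 → 45 bp
  58–117 → 60 bp
  118–170 → 53 bp
  171–177 → 7 bp
  178–198 then 1–12 → 21 + 12 = 33 bp
Sorted largest to smallest: 60, 53, 45, 33, 7 bp.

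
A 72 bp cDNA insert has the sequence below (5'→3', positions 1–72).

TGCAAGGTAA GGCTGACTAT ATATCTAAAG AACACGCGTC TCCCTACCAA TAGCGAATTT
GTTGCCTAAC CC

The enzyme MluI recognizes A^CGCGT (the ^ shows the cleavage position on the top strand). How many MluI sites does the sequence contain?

ACGCGT occurs starting at position 34.
MluI cuts at 1 site.

1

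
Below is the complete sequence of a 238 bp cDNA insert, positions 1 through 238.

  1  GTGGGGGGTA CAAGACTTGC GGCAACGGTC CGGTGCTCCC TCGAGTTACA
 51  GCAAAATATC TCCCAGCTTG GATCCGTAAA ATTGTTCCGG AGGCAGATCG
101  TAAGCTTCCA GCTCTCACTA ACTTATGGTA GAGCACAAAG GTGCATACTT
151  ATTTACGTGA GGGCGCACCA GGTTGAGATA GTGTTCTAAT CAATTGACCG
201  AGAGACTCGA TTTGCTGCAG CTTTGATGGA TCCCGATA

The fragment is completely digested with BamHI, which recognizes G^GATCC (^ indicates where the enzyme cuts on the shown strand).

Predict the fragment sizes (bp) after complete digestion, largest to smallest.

BamHI sites (GGATCC) start at positions 70, 228.
BamHI cuts after the first base of each site, so after positions 70, 228.
Linear molecule, 2 cuts → 3 fragments:
  1–70 → 70 bp
  71–228 → 158 bp
  229–238 → 10 bp
Sorted largest to smallest: 158, 70, 10 bp.

158, 70, 10 bp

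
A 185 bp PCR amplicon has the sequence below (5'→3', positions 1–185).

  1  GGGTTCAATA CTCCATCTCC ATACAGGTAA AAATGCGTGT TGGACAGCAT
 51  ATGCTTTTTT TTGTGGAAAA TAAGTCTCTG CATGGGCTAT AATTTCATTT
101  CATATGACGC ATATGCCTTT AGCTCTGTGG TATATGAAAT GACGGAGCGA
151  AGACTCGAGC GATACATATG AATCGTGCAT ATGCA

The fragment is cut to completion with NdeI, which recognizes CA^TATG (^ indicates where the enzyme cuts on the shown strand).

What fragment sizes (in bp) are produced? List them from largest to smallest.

NdeI sites (CATATG) start at positions 48, 101, 110, 165, 178.
NdeI cuts after base 2 of each site, so after positions 49, 102, 111, 166, 179.
Linear molecule, 5 cuts → 6 fragments:
  1–49 → 49 bp
  50–102 → 53 bp
  103–111 → 9 bp
  112–166 → 55 bp
  167–179 → 13 bp
  180–185 → 6 bp
Sorted largest to smallest: 55, 53, 49, 13, 9, 6 bp.

55, 53, 49, 13, 9, 6 bp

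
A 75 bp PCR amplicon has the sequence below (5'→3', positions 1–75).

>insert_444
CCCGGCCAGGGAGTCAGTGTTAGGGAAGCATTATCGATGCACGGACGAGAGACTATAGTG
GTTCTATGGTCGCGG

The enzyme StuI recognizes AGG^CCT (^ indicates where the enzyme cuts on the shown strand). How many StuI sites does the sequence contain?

No occurrence of AGGCCT is present in the sequence.
StuI does not cut: 0 sites.

0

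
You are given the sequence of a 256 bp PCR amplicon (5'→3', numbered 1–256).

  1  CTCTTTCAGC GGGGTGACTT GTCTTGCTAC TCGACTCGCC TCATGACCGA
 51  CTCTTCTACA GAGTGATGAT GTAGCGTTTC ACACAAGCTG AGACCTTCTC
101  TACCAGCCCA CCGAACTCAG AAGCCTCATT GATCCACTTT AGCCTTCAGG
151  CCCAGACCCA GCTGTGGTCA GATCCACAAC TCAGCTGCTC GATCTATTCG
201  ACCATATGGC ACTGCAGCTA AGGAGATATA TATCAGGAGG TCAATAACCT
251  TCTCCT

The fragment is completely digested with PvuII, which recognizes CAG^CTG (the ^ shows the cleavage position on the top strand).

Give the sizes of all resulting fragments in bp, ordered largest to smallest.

PvuII sites (CAGCTG) start at positions 159, 182.
PvuII cuts after base 3 of each site, so after positions 161, 184.
Linear molecule, 2 cuts → 3 fragments:
  1–161 → 161 bp
  162–184 → 23 bp
  185–256 → 72 bp
Sorted largest to smallest: 161, 72, 23 bp.

161, 72, 23 bp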